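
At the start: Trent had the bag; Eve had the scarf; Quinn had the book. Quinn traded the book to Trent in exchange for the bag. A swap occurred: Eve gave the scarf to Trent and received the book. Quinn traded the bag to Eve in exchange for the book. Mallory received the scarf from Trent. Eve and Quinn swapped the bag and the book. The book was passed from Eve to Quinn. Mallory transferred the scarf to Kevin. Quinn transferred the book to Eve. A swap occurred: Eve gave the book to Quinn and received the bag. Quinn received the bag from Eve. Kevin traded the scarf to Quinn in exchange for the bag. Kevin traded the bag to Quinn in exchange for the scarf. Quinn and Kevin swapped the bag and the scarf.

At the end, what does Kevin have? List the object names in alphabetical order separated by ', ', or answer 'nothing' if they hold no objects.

Tracking all object holders:
Start: bag:Trent, scarf:Eve, book:Quinn
Event 1 (swap book<->bag: now book:Trent, bag:Quinn). State: bag:Quinn, scarf:Eve, book:Trent
Event 2 (swap scarf<->book: now scarf:Trent, book:Eve). State: bag:Quinn, scarf:Trent, book:Eve
Event 3 (swap bag<->book: now bag:Eve, book:Quinn). State: bag:Eve, scarf:Trent, book:Quinn
Event 4 (give scarf: Trent -> Mallory). State: bag:Eve, scarf:Mallory, book:Quinn
Event 5 (swap bag<->book: now bag:Quinn, book:Eve). State: bag:Quinn, scarf:Mallory, book:Eve
Event 6 (give book: Eve -> Quinn). State: bag:Quinn, scarf:Mallory, book:Quinn
Event 7 (give scarf: Mallory -> Kevin). State: bag:Quinn, scarf:Kevin, book:Quinn
Event 8 (give book: Quinn -> Eve). State: bag:Quinn, scarf:Kevin, book:Eve
Event 9 (swap book<->bag: now book:Quinn, bag:Eve). State: bag:Eve, scarf:Kevin, book:Quinn
Event 10 (give bag: Eve -> Quinn). State: bag:Quinn, scarf:Kevin, book:Quinn
Event 11 (swap scarf<->bag: now scarf:Quinn, bag:Kevin). State: bag:Kevin, scarf:Quinn, book:Quinn
Event 12 (swap bag<->scarf: now bag:Quinn, scarf:Kevin). State: bag:Quinn, scarf:Kevin, book:Quinn
Event 13 (swap bag<->scarf: now bag:Kevin, scarf:Quinn). State: bag:Kevin, scarf:Quinn, book:Quinn

Final state: bag:Kevin, scarf:Quinn, book:Quinn
Kevin holds: bag.

Answer: bag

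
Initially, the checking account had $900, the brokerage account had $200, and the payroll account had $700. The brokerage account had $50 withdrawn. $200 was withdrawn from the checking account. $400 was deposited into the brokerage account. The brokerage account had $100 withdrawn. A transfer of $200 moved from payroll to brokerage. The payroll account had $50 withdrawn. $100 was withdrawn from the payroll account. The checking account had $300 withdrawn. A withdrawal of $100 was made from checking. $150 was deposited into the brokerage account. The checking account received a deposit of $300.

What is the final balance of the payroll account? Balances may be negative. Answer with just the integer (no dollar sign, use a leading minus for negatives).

Answer: 350

Derivation:
Tracking account balances step by step:
Start: checking=900, brokerage=200, payroll=700
Event 1 (withdraw 50 from brokerage): brokerage: 200 - 50 = 150. Balances: checking=900, brokerage=150, payroll=700
Event 2 (withdraw 200 from checking): checking: 900 - 200 = 700. Balances: checking=700, brokerage=150, payroll=700
Event 3 (deposit 400 to brokerage): brokerage: 150 + 400 = 550. Balances: checking=700, brokerage=550, payroll=700
Event 4 (withdraw 100 from brokerage): brokerage: 550 - 100 = 450. Balances: checking=700, brokerage=450, payroll=700
Event 5 (transfer 200 payroll -> brokerage): payroll: 700 - 200 = 500, brokerage: 450 + 200 = 650. Balances: checking=700, brokerage=650, payroll=500
Event 6 (withdraw 50 from payroll): payroll: 500 - 50 = 450. Balances: checking=700, brokerage=650, payroll=450
Event 7 (withdraw 100 from payroll): payroll: 450 - 100 = 350. Balances: checking=700, brokerage=650, payroll=350
Event 8 (withdraw 300 from checking): checking: 700 - 300 = 400. Balances: checking=400, brokerage=650, payroll=350
Event 9 (withdraw 100 from checking): checking: 400 - 100 = 300. Balances: checking=300, brokerage=650, payroll=350
Event 10 (deposit 150 to brokerage): brokerage: 650 + 150 = 800. Balances: checking=300, brokerage=800, payroll=350
Event 11 (deposit 300 to checking): checking: 300 + 300 = 600. Balances: checking=600, brokerage=800, payroll=350

Final balance of payroll: 350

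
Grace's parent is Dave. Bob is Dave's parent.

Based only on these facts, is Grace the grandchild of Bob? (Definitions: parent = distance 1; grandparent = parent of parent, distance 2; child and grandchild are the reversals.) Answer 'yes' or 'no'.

Answer: yes

Derivation:
Reconstructing the parent chain from the given facts:
  Bob -> Dave -> Grace
(each arrow means 'parent of the next')
Positions in the chain (0 = top):
  position of Bob: 0
  position of Dave: 1
  position of Grace: 2

Grace is at position 2, Bob is at position 0; signed distance (j - i) = -2.
'grandchild' requires j - i = -2. Actual distance is -2, so the relation HOLDS.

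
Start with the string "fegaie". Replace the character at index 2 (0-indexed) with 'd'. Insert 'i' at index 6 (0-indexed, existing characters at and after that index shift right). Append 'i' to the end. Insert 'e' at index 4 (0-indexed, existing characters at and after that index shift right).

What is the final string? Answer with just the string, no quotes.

Applying each edit step by step:
Start: "fegaie"
Op 1 (replace idx 2: 'g' -> 'd'): "fegaie" -> "fedaie"
Op 2 (insert 'i' at idx 6): "fedaie" -> "fedaiei"
Op 3 (append 'i'): "fedaiei" -> "fedaieii"
Op 4 (insert 'e' at idx 4): "fedaieii" -> "fedaeieii"

Answer: fedaeieii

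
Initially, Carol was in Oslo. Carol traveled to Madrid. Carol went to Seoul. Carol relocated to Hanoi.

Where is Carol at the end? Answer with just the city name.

Tracking Carol's location:
Start: Carol is in Oslo.
After move 1: Oslo -> Madrid. Carol is in Madrid.
After move 2: Madrid -> Seoul. Carol is in Seoul.
After move 3: Seoul -> Hanoi. Carol is in Hanoi.

Answer: Hanoi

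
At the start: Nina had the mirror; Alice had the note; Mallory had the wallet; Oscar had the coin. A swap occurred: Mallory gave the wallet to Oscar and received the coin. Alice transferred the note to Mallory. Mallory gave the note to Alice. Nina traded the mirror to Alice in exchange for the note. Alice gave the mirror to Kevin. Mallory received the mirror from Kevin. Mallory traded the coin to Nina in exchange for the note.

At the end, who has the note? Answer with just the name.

Answer: Mallory

Derivation:
Tracking all object holders:
Start: mirror:Nina, note:Alice, wallet:Mallory, coin:Oscar
Event 1 (swap wallet<->coin: now wallet:Oscar, coin:Mallory). State: mirror:Nina, note:Alice, wallet:Oscar, coin:Mallory
Event 2 (give note: Alice -> Mallory). State: mirror:Nina, note:Mallory, wallet:Oscar, coin:Mallory
Event 3 (give note: Mallory -> Alice). State: mirror:Nina, note:Alice, wallet:Oscar, coin:Mallory
Event 4 (swap mirror<->note: now mirror:Alice, note:Nina). State: mirror:Alice, note:Nina, wallet:Oscar, coin:Mallory
Event 5 (give mirror: Alice -> Kevin). State: mirror:Kevin, note:Nina, wallet:Oscar, coin:Mallory
Event 6 (give mirror: Kevin -> Mallory). State: mirror:Mallory, note:Nina, wallet:Oscar, coin:Mallory
Event 7 (swap coin<->note: now coin:Nina, note:Mallory). State: mirror:Mallory, note:Mallory, wallet:Oscar, coin:Nina

Final state: mirror:Mallory, note:Mallory, wallet:Oscar, coin:Nina
The note is held by Mallory.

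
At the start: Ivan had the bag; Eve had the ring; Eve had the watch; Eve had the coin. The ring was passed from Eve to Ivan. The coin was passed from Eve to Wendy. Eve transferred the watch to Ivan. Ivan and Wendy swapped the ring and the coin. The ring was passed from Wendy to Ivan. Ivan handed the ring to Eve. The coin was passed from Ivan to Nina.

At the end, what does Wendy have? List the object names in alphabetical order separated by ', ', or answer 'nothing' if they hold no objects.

Tracking all object holders:
Start: bag:Ivan, ring:Eve, watch:Eve, coin:Eve
Event 1 (give ring: Eve -> Ivan). State: bag:Ivan, ring:Ivan, watch:Eve, coin:Eve
Event 2 (give coin: Eve -> Wendy). State: bag:Ivan, ring:Ivan, watch:Eve, coin:Wendy
Event 3 (give watch: Eve -> Ivan). State: bag:Ivan, ring:Ivan, watch:Ivan, coin:Wendy
Event 4 (swap ring<->coin: now ring:Wendy, coin:Ivan). State: bag:Ivan, ring:Wendy, watch:Ivan, coin:Ivan
Event 5 (give ring: Wendy -> Ivan). State: bag:Ivan, ring:Ivan, watch:Ivan, coin:Ivan
Event 6 (give ring: Ivan -> Eve). State: bag:Ivan, ring:Eve, watch:Ivan, coin:Ivan
Event 7 (give coin: Ivan -> Nina). State: bag:Ivan, ring:Eve, watch:Ivan, coin:Nina

Final state: bag:Ivan, ring:Eve, watch:Ivan, coin:Nina
Wendy holds: (nothing).

Answer: nothing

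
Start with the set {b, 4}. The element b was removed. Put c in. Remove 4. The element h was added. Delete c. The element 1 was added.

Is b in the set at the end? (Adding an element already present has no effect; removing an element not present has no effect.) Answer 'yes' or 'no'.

Answer: no

Derivation:
Tracking the set through each operation:
Start: {4, b}
Event 1 (remove b): removed. Set: {4}
Event 2 (add c): added. Set: {4, c}
Event 3 (remove 4): removed. Set: {c}
Event 4 (add h): added. Set: {c, h}
Event 5 (remove c): removed. Set: {h}
Event 6 (add 1): added. Set: {1, h}

Final set: {1, h} (size 2)
b is NOT in the final set.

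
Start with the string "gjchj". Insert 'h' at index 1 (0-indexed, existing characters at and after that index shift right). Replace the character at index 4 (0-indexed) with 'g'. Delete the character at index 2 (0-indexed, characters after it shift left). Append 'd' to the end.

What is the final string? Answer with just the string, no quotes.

Applying each edit step by step:
Start: "gjchj"
Op 1 (insert 'h' at idx 1): "gjchj" -> "ghjchj"
Op 2 (replace idx 4: 'h' -> 'g'): "ghjchj" -> "ghjcgj"
Op 3 (delete idx 2 = 'j'): "ghjcgj" -> "ghcgj"
Op 4 (append 'd'): "ghcgj" -> "ghcgjd"

Answer: ghcgjd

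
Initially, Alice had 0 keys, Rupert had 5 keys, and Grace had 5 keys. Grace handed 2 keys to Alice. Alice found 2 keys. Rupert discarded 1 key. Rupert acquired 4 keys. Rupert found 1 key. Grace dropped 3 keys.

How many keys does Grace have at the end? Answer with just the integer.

Answer: 0

Derivation:
Tracking counts step by step:
Start: Alice=0, Rupert=5, Grace=5
Event 1 (Grace -> Alice, 2): Grace: 5 -> 3, Alice: 0 -> 2. State: Alice=2, Rupert=5, Grace=3
Event 2 (Alice +2): Alice: 2 -> 4. State: Alice=4, Rupert=5, Grace=3
Event 3 (Rupert -1): Rupert: 5 -> 4. State: Alice=4, Rupert=4, Grace=3
Event 4 (Rupert +4): Rupert: 4 -> 8. State: Alice=4, Rupert=8, Grace=3
Event 5 (Rupert +1): Rupert: 8 -> 9. State: Alice=4, Rupert=9, Grace=3
Event 6 (Grace -3): Grace: 3 -> 0. State: Alice=4, Rupert=9, Grace=0

Grace's final count: 0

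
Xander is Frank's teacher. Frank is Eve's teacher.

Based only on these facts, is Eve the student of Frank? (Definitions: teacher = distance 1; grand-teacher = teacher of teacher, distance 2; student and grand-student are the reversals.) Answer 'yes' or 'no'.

Reconstructing the teacher chain from the given facts:
  Xander -> Frank -> Eve
(each arrow means 'teacher of the next')
Positions in the chain (0 = top):
  position of Xander: 0
  position of Frank: 1
  position of Eve: 2

Eve is at position 2, Frank is at position 1; signed distance (j - i) = -1.
'student' requires j - i = -1. Actual distance is -1, so the relation HOLDS.

Answer: yes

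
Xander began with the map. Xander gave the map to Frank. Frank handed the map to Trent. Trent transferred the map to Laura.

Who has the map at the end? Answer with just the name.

Tracking the map through each event:
Start: Xander has the map.
After event 1: Frank has the map.
After event 2: Trent has the map.
After event 3: Laura has the map.

Answer: Laura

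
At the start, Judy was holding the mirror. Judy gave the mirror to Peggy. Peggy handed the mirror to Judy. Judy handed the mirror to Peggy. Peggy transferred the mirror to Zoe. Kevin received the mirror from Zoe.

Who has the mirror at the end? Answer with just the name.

Tracking the mirror through each event:
Start: Judy has the mirror.
After event 1: Peggy has the mirror.
After event 2: Judy has the mirror.
After event 3: Peggy has the mirror.
After event 4: Zoe has the mirror.
After event 5: Kevin has the mirror.

Answer: Kevin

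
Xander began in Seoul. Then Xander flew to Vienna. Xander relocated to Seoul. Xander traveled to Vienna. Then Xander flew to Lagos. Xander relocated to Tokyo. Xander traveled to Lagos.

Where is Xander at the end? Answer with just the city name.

Answer: Lagos

Derivation:
Tracking Xander's location:
Start: Xander is in Seoul.
After move 1: Seoul -> Vienna. Xander is in Vienna.
After move 2: Vienna -> Seoul. Xander is in Seoul.
After move 3: Seoul -> Vienna. Xander is in Vienna.
After move 4: Vienna -> Lagos. Xander is in Lagos.
After move 5: Lagos -> Tokyo. Xander is in Tokyo.
After move 6: Tokyo -> Lagos. Xander is in Lagos.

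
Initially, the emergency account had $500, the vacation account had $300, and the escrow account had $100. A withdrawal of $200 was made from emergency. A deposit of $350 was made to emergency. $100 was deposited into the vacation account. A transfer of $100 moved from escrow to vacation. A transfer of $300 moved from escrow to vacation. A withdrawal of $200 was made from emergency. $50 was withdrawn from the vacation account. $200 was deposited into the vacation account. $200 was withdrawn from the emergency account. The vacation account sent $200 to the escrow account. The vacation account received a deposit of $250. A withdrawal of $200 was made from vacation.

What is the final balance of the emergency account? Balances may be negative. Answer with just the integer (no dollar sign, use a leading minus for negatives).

Tracking account balances step by step:
Start: emergency=500, vacation=300, escrow=100
Event 1 (withdraw 200 from emergency): emergency: 500 - 200 = 300. Balances: emergency=300, vacation=300, escrow=100
Event 2 (deposit 350 to emergency): emergency: 300 + 350 = 650. Balances: emergency=650, vacation=300, escrow=100
Event 3 (deposit 100 to vacation): vacation: 300 + 100 = 400. Balances: emergency=650, vacation=400, escrow=100
Event 4 (transfer 100 escrow -> vacation): escrow: 100 - 100 = 0, vacation: 400 + 100 = 500. Balances: emergency=650, vacation=500, escrow=0
Event 5 (transfer 300 escrow -> vacation): escrow: 0 - 300 = -300, vacation: 500 + 300 = 800. Balances: emergency=650, vacation=800, escrow=-300
Event 6 (withdraw 200 from emergency): emergency: 650 - 200 = 450. Balances: emergency=450, vacation=800, escrow=-300
Event 7 (withdraw 50 from vacation): vacation: 800 - 50 = 750. Balances: emergency=450, vacation=750, escrow=-300
Event 8 (deposit 200 to vacation): vacation: 750 + 200 = 950. Balances: emergency=450, vacation=950, escrow=-300
Event 9 (withdraw 200 from emergency): emergency: 450 - 200 = 250. Balances: emergency=250, vacation=950, escrow=-300
Event 10 (transfer 200 vacation -> escrow): vacation: 950 - 200 = 750, escrow: -300 + 200 = -100. Balances: emergency=250, vacation=750, escrow=-100
Event 11 (deposit 250 to vacation): vacation: 750 + 250 = 1000. Balances: emergency=250, vacation=1000, escrow=-100
Event 12 (withdraw 200 from vacation): vacation: 1000 - 200 = 800. Balances: emergency=250, vacation=800, escrow=-100

Final balance of emergency: 250

Answer: 250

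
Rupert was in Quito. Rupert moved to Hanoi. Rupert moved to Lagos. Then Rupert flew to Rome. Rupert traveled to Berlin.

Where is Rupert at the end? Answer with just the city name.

Answer: Berlin

Derivation:
Tracking Rupert's location:
Start: Rupert is in Quito.
After move 1: Quito -> Hanoi. Rupert is in Hanoi.
After move 2: Hanoi -> Lagos. Rupert is in Lagos.
After move 3: Lagos -> Rome. Rupert is in Rome.
After move 4: Rome -> Berlin. Rupert is in Berlin.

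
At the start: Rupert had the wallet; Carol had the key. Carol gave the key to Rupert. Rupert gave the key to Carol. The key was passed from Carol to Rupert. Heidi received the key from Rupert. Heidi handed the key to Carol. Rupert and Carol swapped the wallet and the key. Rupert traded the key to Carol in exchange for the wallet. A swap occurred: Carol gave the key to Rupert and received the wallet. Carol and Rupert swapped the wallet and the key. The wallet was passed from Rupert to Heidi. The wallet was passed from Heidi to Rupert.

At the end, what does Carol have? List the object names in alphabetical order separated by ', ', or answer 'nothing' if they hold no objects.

Tracking all object holders:
Start: wallet:Rupert, key:Carol
Event 1 (give key: Carol -> Rupert). State: wallet:Rupert, key:Rupert
Event 2 (give key: Rupert -> Carol). State: wallet:Rupert, key:Carol
Event 3 (give key: Carol -> Rupert). State: wallet:Rupert, key:Rupert
Event 4 (give key: Rupert -> Heidi). State: wallet:Rupert, key:Heidi
Event 5 (give key: Heidi -> Carol). State: wallet:Rupert, key:Carol
Event 6 (swap wallet<->key: now wallet:Carol, key:Rupert). State: wallet:Carol, key:Rupert
Event 7 (swap key<->wallet: now key:Carol, wallet:Rupert). State: wallet:Rupert, key:Carol
Event 8 (swap key<->wallet: now key:Rupert, wallet:Carol). State: wallet:Carol, key:Rupert
Event 9 (swap wallet<->key: now wallet:Rupert, key:Carol). State: wallet:Rupert, key:Carol
Event 10 (give wallet: Rupert -> Heidi). State: wallet:Heidi, key:Carol
Event 11 (give wallet: Heidi -> Rupert). State: wallet:Rupert, key:Carol

Final state: wallet:Rupert, key:Carol
Carol holds: key.

Answer: key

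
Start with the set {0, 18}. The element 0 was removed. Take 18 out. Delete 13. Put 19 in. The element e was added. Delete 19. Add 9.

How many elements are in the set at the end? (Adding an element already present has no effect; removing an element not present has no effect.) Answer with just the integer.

Tracking the set through each operation:
Start: {0, 18}
Event 1 (remove 0): removed. Set: {18}
Event 2 (remove 18): removed. Set: {}
Event 3 (remove 13): not present, no change. Set: {}
Event 4 (add 19): added. Set: {19}
Event 5 (add e): added. Set: {19, e}
Event 6 (remove 19): removed. Set: {e}
Event 7 (add 9): added. Set: {9, e}

Final set: {9, e} (size 2)

Answer: 2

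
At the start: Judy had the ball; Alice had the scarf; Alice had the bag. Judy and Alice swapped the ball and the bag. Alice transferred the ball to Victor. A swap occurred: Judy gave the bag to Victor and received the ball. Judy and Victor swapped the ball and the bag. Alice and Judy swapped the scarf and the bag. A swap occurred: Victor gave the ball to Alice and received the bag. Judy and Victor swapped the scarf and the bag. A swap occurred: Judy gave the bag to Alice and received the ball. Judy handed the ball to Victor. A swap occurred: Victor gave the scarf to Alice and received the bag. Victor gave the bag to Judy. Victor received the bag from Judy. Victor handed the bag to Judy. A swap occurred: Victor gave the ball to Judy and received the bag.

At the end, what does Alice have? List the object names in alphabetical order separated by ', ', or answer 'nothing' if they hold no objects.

Answer: scarf

Derivation:
Tracking all object holders:
Start: ball:Judy, scarf:Alice, bag:Alice
Event 1 (swap ball<->bag: now ball:Alice, bag:Judy). State: ball:Alice, scarf:Alice, bag:Judy
Event 2 (give ball: Alice -> Victor). State: ball:Victor, scarf:Alice, bag:Judy
Event 3 (swap bag<->ball: now bag:Victor, ball:Judy). State: ball:Judy, scarf:Alice, bag:Victor
Event 4 (swap ball<->bag: now ball:Victor, bag:Judy). State: ball:Victor, scarf:Alice, bag:Judy
Event 5 (swap scarf<->bag: now scarf:Judy, bag:Alice). State: ball:Victor, scarf:Judy, bag:Alice
Event 6 (swap ball<->bag: now ball:Alice, bag:Victor). State: ball:Alice, scarf:Judy, bag:Victor
Event 7 (swap scarf<->bag: now scarf:Victor, bag:Judy). State: ball:Alice, scarf:Victor, bag:Judy
Event 8 (swap bag<->ball: now bag:Alice, ball:Judy). State: ball:Judy, scarf:Victor, bag:Alice
Event 9 (give ball: Judy -> Victor). State: ball:Victor, scarf:Victor, bag:Alice
Event 10 (swap scarf<->bag: now scarf:Alice, bag:Victor). State: ball:Victor, scarf:Alice, bag:Victor
Event 11 (give bag: Victor -> Judy). State: ball:Victor, scarf:Alice, bag:Judy
Event 12 (give bag: Judy -> Victor). State: ball:Victor, scarf:Alice, bag:Victor
Event 13 (give bag: Victor -> Judy). State: ball:Victor, scarf:Alice, bag:Judy
Event 14 (swap ball<->bag: now ball:Judy, bag:Victor). State: ball:Judy, scarf:Alice, bag:Victor

Final state: ball:Judy, scarf:Alice, bag:Victor
Alice holds: scarf.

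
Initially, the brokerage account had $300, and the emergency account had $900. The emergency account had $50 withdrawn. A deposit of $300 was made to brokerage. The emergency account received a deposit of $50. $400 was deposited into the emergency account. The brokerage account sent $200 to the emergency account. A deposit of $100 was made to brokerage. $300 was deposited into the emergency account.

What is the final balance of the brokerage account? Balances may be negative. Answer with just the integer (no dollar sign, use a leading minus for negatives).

Answer: 500

Derivation:
Tracking account balances step by step:
Start: brokerage=300, emergency=900
Event 1 (withdraw 50 from emergency): emergency: 900 - 50 = 850. Balances: brokerage=300, emergency=850
Event 2 (deposit 300 to brokerage): brokerage: 300 + 300 = 600. Balances: brokerage=600, emergency=850
Event 3 (deposit 50 to emergency): emergency: 850 + 50 = 900. Balances: brokerage=600, emergency=900
Event 4 (deposit 400 to emergency): emergency: 900 + 400 = 1300. Balances: brokerage=600, emergency=1300
Event 5 (transfer 200 brokerage -> emergency): brokerage: 600 - 200 = 400, emergency: 1300 + 200 = 1500. Balances: brokerage=400, emergency=1500
Event 6 (deposit 100 to brokerage): brokerage: 400 + 100 = 500. Balances: brokerage=500, emergency=1500
Event 7 (deposit 300 to emergency): emergency: 1500 + 300 = 1800. Balances: brokerage=500, emergency=1800

Final balance of brokerage: 500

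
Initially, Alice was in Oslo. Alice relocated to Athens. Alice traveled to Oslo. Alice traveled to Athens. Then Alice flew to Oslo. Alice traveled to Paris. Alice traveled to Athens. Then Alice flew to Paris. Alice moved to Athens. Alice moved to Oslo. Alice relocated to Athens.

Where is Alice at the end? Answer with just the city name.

Answer: Athens

Derivation:
Tracking Alice's location:
Start: Alice is in Oslo.
After move 1: Oslo -> Athens. Alice is in Athens.
After move 2: Athens -> Oslo. Alice is in Oslo.
After move 3: Oslo -> Athens. Alice is in Athens.
After move 4: Athens -> Oslo. Alice is in Oslo.
After move 5: Oslo -> Paris. Alice is in Paris.
After move 6: Paris -> Athens. Alice is in Athens.
After move 7: Athens -> Paris. Alice is in Paris.
After move 8: Paris -> Athens. Alice is in Athens.
After move 9: Athens -> Oslo. Alice is in Oslo.
After move 10: Oslo -> Athens. Alice is in Athens.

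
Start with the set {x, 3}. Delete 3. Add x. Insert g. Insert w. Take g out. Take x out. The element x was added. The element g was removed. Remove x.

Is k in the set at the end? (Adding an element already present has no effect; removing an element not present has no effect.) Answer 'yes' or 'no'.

Answer: no

Derivation:
Tracking the set through each operation:
Start: {3, x}
Event 1 (remove 3): removed. Set: {x}
Event 2 (add x): already present, no change. Set: {x}
Event 3 (add g): added. Set: {g, x}
Event 4 (add w): added. Set: {g, w, x}
Event 5 (remove g): removed. Set: {w, x}
Event 6 (remove x): removed. Set: {w}
Event 7 (add x): added. Set: {w, x}
Event 8 (remove g): not present, no change. Set: {w, x}
Event 9 (remove x): removed. Set: {w}

Final set: {w} (size 1)
k is NOT in the final set.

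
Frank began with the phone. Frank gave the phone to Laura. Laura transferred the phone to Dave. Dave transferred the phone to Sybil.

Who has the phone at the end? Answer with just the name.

Answer: Sybil

Derivation:
Tracking the phone through each event:
Start: Frank has the phone.
After event 1: Laura has the phone.
After event 2: Dave has the phone.
After event 3: Sybil has the phone.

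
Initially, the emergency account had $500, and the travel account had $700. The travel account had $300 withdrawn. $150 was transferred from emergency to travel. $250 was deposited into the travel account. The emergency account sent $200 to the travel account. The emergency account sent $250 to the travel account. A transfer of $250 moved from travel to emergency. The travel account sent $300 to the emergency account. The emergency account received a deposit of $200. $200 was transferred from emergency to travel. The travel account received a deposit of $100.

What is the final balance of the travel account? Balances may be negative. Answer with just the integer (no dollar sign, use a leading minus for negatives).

Tracking account balances step by step:
Start: emergency=500, travel=700
Event 1 (withdraw 300 from travel): travel: 700 - 300 = 400. Balances: emergency=500, travel=400
Event 2 (transfer 150 emergency -> travel): emergency: 500 - 150 = 350, travel: 400 + 150 = 550. Balances: emergency=350, travel=550
Event 3 (deposit 250 to travel): travel: 550 + 250 = 800. Balances: emergency=350, travel=800
Event 4 (transfer 200 emergency -> travel): emergency: 350 - 200 = 150, travel: 800 + 200 = 1000. Balances: emergency=150, travel=1000
Event 5 (transfer 250 emergency -> travel): emergency: 150 - 250 = -100, travel: 1000 + 250 = 1250. Balances: emergency=-100, travel=1250
Event 6 (transfer 250 travel -> emergency): travel: 1250 - 250 = 1000, emergency: -100 + 250 = 150. Balances: emergency=150, travel=1000
Event 7 (transfer 300 travel -> emergency): travel: 1000 - 300 = 700, emergency: 150 + 300 = 450. Balances: emergency=450, travel=700
Event 8 (deposit 200 to emergency): emergency: 450 + 200 = 650. Balances: emergency=650, travel=700
Event 9 (transfer 200 emergency -> travel): emergency: 650 - 200 = 450, travel: 700 + 200 = 900. Balances: emergency=450, travel=900
Event 10 (deposit 100 to travel): travel: 900 + 100 = 1000. Balances: emergency=450, travel=1000

Final balance of travel: 1000

Answer: 1000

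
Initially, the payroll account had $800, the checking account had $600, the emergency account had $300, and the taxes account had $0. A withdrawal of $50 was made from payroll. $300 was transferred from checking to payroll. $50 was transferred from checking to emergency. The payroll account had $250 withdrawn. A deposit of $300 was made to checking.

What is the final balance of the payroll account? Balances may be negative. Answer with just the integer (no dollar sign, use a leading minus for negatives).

Tracking account balances step by step:
Start: payroll=800, checking=600, emergency=300, taxes=0
Event 1 (withdraw 50 from payroll): payroll: 800 - 50 = 750. Balances: payroll=750, checking=600, emergency=300, taxes=0
Event 2 (transfer 300 checking -> payroll): checking: 600 - 300 = 300, payroll: 750 + 300 = 1050. Balances: payroll=1050, checking=300, emergency=300, taxes=0
Event 3 (transfer 50 checking -> emergency): checking: 300 - 50 = 250, emergency: 300 + 50 = 350. Balances: payroll=1050, checking=250, emergency=350, taxes=0
Event 4 (withdraw 250 from payroll): payroll: 1050 - 250 = 800. Balances: payroll=800, checking=250, emergency=350, taxes=0
Event 5 (deposit 300 to checking): checking: 250 + 300 = 550. Balances: payroll=800, checking=550, emergency=350, taxes=0

Final balance of payroll: 800

Answer: 800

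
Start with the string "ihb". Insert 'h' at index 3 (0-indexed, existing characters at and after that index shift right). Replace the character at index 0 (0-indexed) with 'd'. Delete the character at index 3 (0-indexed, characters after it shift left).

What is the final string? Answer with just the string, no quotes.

Applying each edit step by step:
Start: "ihb"
Op 1 (insert 'h' at idx 3): "ihb" -> "ihbh"
Op 2 (replace idx 0: 'i' -> 'd'): "ihbh" -> "dhbh"
Op 3 (delete idx 3 = 'h'): "dhbh" -> "dhb"

Answer: dhb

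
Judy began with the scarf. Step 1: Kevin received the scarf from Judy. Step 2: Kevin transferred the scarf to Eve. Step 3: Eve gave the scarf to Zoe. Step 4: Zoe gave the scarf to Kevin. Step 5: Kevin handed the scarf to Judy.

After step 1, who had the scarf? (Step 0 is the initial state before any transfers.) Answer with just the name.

Answer: Kevin

Derivation:
Tracking the scarf holder through step 1:
After step 0 (start): Judy
After step 1: Kevin

At step 1, the holder is Kevin.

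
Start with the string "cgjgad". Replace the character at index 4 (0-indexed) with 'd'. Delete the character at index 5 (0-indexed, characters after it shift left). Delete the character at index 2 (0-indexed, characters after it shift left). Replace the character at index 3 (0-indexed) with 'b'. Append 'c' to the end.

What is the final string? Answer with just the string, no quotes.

Applying each edit step by step:
Start: "cgjgad"
Op 1 (replace idx 4: 'a' -> 'd'): "cgjgad" -> "cgjgdd"
Op 2 (delete idx 5 = 'd'): "cgjgdd" -> "cgjgd"
Op 3 (delete idx 2 = 'j'): "cgjgd" -> "cggd"
Op 4 (replace idx 3: 'd' -> 'b'): "cggd" -> "cggb"
Op 5 (append 'c'): "cggb" -> "cggbc"

Answer: cggbc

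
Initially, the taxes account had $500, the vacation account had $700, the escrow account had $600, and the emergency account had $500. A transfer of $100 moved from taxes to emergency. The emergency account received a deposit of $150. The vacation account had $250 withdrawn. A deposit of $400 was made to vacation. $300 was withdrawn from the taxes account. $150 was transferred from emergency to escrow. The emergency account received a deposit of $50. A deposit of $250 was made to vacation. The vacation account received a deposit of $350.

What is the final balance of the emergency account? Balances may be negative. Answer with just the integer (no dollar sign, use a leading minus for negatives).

Answer: 650

Derivation:
Tracking account balances step by step:
Start: taxes=500, vacation=700, escrow=600, emergency=500
Event 1 (transfer 100 taxes -> emergency): taxes: 500 - 100 = 400, emergency: 500 + 100 = 600. Balances: taxes=400, vacation=700, escrow=600, emergency=600
Event 2 (deposit 150 to emergency): emergency: 600 + 150 = 750. Balances: taxes=400, vacation=700, escrow=600, emergency=750
Event 3 (withdraw 250 from vacation): vacation: 700 - 250 = 450. Balances: taxes=400, vacation=450, escrow=600, emergency=750
Event 4 (deposit 400 to vacation): vacation: 450 + 400 = 850. Balances: taxes=400, vacation=850, escrow=600, emergency=750
Event 5 (withdraw 300 from taxes): taxes: 400 - 300 = 100. Balances: taxes=100, vacation=850, escrow=600, emergency=750
Event 6 (transfer 150 emergency -> escrow): emergency: 750 - 150 = 600, escrow: 600 + 150 = 750. Balances: taxes=100, vacation=850, escrow=750, emergency=600
Event 7 (deposit 50 to emergency): emergency: 600 + 50 = 650. Balances: taxes=100, vacation=850, escrow=750, emergency=650
Event 8 (deposit 250 to vacation): vacation: 850 + 250 = 1100. Balances: taxes=100, vacation=1100, escrow=750, emergency=650
Event 9 (deposit 350 to vacation): vacation: 1100 + 350 = 1450. Balances: taxes=100, vacation=1450, escrow=750, emergency=650

Final balance of emergency: 650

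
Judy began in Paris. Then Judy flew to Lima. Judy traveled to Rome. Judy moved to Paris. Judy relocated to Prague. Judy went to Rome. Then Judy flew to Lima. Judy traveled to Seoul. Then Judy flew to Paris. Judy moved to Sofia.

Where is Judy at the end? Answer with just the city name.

Tracking Judy's location:
Start: Judy is in Paris.
After move 1: Paris -> Lima. Judy is in Lima.
After move 2: Lima -> Rome. Judy is in Rome.
After move 3: Rome -> Paris. Judy is in Paris.
After move 4: Paris -> Prague. Judy is in Prague.
After move 5: Prague -> Rome. Judy is in Rome.
After move 6: Rome -> Lima. Judy is in Lima.
After move 7: Lima -> Seoul. Judy is in Seoul.
After move 8: Seoul -> Paris. Judy is in Paris.
After move 9: Paris -> Sofia. Judy is in Sofia.

Answer: Sofia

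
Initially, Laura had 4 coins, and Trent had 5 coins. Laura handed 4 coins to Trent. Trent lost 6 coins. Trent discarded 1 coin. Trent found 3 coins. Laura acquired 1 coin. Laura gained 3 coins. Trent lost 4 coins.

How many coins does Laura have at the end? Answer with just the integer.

Tracking counts step by step:
Start: Laura=4, Trent=5
Event 1 (Laura -> Trent, 4): Laura: 4 -> 0, Trent: 5 -> 9. State: Laura=0, Trent=9
Event 2 (Trent -6): Trent: 9 -> 3. State: Laura=0, Trent=3
Event 3 (Trent -1): Trent: 3 -> 2. State: Laura=0, Trent=2
Event 4 (Trent +3): Trent: 2 -> 5. State: Laura=0, Trent=5
Event 5 (Laura +1): Laura: 0 -> 1. State: Laura=1, Trent=5
Event 6 (Laura +3): Laura: 1 -> 4. State: Laura=4, Trent=5
Event 7 (Trent -4): Trent: 5 -> 1. State: Laura=4, Trent=1

Laura's final count: 4

Answer: 4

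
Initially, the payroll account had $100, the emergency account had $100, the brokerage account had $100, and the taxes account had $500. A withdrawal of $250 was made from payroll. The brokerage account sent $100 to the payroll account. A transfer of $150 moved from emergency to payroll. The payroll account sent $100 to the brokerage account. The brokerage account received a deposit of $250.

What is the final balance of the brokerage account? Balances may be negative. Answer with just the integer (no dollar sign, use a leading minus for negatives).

Tracking account balances step by step:
Start: payroll=100, emergency=100, brokerage=100, taxes=500
Event 1 (withdraw 250 from payroll): payroll: 100 - 250 = -150. Balances: payroll=-150, emergency=100, brokerage=100, taxes=500
Event 2 (transfer 100 brokerage -> payroll): brokerage: 100 - 100 = 0, payroll: -150 + 100 = -50. Balances: payroll=-50, emergency=100, brokerage=0, taxes=500
Event 3 (transfer 150 emergency -> payroll): emergency: 100 - 150 = -50, payroll: -50 + 150 = 100. Balances: payroll=100, emergency=-50, brokerage=0, taxes=500
Event 4 (transfer 100 payroll -> brokerage): payroll: 100 - 100 = 0, brokerage: 0 + 100 = 100. Balances: payroll=0, emergency=-50, brokerage=100, taxes=500
Event 5 (deposit 250 to brokerage): brokerage: 100 + 250 = 350. Balances: payroll=0, emergency=-50, brokerage=350, taxes=500

Final balance of brokerage: 350

Answer: 350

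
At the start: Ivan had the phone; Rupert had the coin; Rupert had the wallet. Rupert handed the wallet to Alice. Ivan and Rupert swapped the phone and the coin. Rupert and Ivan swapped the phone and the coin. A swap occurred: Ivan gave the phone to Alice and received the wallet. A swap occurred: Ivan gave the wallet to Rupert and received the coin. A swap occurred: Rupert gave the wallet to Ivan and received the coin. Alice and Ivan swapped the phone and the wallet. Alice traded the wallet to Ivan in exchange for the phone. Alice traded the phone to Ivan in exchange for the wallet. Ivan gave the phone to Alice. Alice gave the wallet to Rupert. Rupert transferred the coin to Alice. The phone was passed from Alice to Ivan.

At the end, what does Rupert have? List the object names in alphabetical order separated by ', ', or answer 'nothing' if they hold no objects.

Answer: wallet

Derivation:
Tracking all object holders:
Start: phone:Ivan, coin:Rupert, wallet:Rupert
Event 1 (give wallet: Rupert -> Alice). State: phone:Ivan, coin:Rupert, wallet:Alice
Event 2 (swap phone<->coin: now phone:Rupert, coin:Ivan). State: phone:Rupert, coin:Ivan, wallet:Alice
Event 3 (swap phone<->coin: now phone:Ivan, coin:Rupert). State: phone:Ivan, coin:Rupert, wallet:Alice
Event 4 (swap phone<->wallet: now phone:Alice, wallet:Ivan). State: phone:Alice, coin:Rupert, wallet:Ivan
Event 5 (swap wallet<->coin: now wallet:Rupert, coin:Ivan). State: phone:Alice, coin:Ivan, wallet:Rupert
Event 6 (swap wallet<->coin: now wallet:Ivan, coin:Rupert). State: phone:Alice, coin:Rupert, wallet:Ivan
Event 7 (swap phone<->wallet: now phone:Ivan, wallet:Alice). State: phone:Ivan, coin:Rupert, wallet:Alice
Event 8 (swap wallet<->phone: now wallet:Ivan, phone:Alice). State: phone:Alice, coin:Rupert, wallet:Ivan
Event 9 (swap phone<->wallet: now phone:Ivan, wallet:Alice). State: phone:Ivan, coin:Rupert, wallet:Alice
Event 10 (give phone: Ivan -> Alice). State: phone:Alice, coin:Rupert, wallet:Alice
Event 11 (give wallet: Alice -> Rupert). State: phone:Alice, coin:Rupert, wallet:Rupert
Event 12 (give coin: Rupert -> Alice). State: phone:Alice, coin:Alice, wallet:Rupert
Event 13 (give phone: Alice -> Ivan). State: phone:Ivan, coin:Alice, wallet:Rupert

Final state: phone:Ivan, coin:Alice, wallet:Rupert
Rupert holds: wallet.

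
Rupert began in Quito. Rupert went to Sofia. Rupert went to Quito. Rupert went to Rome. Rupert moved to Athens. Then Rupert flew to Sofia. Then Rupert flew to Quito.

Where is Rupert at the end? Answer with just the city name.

Tracking Rupert's location:
Start: Rupert is in Quito.
After move 1: Quito -> Sofia. Rupert is in Sofia.
After move 2: Sofia -> Quito. Rupert is in Quito.
After move 3: Quito -> Rome. Rupert is in Rome.
After move 4: Rome -> Athens. Rupert is in Athens.
After move 5: Athens -> Sofia. Rupert is in Sofia.
After move 6: Sofia -> Quito. Rupert is in Quito.

Answer: Quito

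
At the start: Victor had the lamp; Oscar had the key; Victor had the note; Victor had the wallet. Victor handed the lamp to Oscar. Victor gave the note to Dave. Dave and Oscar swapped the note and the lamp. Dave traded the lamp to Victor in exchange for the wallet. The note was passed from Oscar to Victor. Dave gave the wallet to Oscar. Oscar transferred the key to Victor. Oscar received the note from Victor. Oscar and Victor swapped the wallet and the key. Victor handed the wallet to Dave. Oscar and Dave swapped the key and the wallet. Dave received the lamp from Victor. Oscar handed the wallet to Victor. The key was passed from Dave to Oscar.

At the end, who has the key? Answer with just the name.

Tracking all object holders:
Start: lamp:Victor, key:Oscar, note:Victor, wallet:Victor
Event 1 (give lamp: Victor -> Oscar). State: lamp:Oscar, key:Oscar, note:Victor, wallet:Victor
Event 2 (give note: Victor -> Dave). State: lamp:Oscar, key:Oscar, note:Dave, wallet:Victor
Event 3 (swap note<->lamp: now note:Oscar, lamp:Dave). State: lamp:Dave, key:Oscar, note:Oscar, wallet:Victor
Event 4 (swap lamp<->wallet: now lamp:Victor, wallet:Dave). State: lamp:Victor, key:Oscar, note:Oscar, wallet:Dave
Event 5 (give note: Oscar -> Victor). State: lamp:Victor, key:Oscar, note:Victor, wallet:Dave
Event 6 (give wallet: Dave -> Oscar). State: lamp:Victor, key:Oscar, note:Victor, wallet:Oscar
Event 7 (give key: Oscar -> Victor). State: lamp:Victor, key:Victor, note:Victor, wallet:Oscar
Event 8 (give note: Victor -> Oscar). State: lamp:Victor, key:Victor, note:Oscar, wallet:Oscar
Event 9 (swap wallet<->key: now wallet:Victor, key:Oscar). State: lamp:Victor, key:Oscar, note:Oscar, wallet:Victor
Event 10 (give wallet: Victor -> Dave). State: lamp:Victor, key:Oscar, note:Oscar, wallet:Dave
Event 11 (swap key<->wallet: now key:Dave, wallet:Oscar). State: lamp:Victor, key:Dave, note:Oscar, wallet:Oscar
Event 12 (give lamp: Victor -> Dave). State: lamp:Dave, key:Dave, note:Oscar, wallet:Oscar
Event 13 (give wallet: Oscar -> Victor). State: lamp:Dave, key:Dave, note:Oscar, wallet:Victor
Event 14 (give key: Dave -> Oscar). State: lamp:Dave, key:Oscar, note:Oscar, wallet:Victor

Final state: lamp:Dave, key:Oscar, note:Oscar, wallet:Victor
The key is held by Oscar.

Answer: Oscar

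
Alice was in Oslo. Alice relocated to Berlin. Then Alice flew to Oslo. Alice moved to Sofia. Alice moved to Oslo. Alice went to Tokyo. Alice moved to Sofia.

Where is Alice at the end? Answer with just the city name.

Answer: Sofia

Derivation:
Tracking Alice's location:
Start: Alice is in Oslo.
After move 1: Oslo -> Berlin. Alice is in Berlin.
After move 2: Berlin -> Oslo. Alice is in Oslo.
After move 3: Oslo -> Sofia. Alice is in Sofia.
After move 4: Sofia -> Oslo. Alice is in Oslo.
After move 5: Oslo -> Tokyo. Alice is in Tokyo.
After move 6: Tokyo -> Sofia. Alice is in Sofia.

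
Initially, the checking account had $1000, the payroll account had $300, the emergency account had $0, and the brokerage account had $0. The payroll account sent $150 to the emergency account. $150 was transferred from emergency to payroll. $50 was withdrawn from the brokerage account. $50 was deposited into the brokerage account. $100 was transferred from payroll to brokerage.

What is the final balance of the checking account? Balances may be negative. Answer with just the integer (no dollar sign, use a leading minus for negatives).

Answer: 1000

Derivation:
Tracking account balances step by step:
Start: checking=1000, payroll=300, emergency=0, brokerage=0
Event 1 (transfer 150 payroll -> emergency): payroll: 300 - 150 = 150, emergency: 0 + 150 = 150. Balances: checking=1000, payroll=150, emergency=150, brokerage=0
Event 2 (transfer 150 emergency -> payroll): emergency: 150 - 150 = 0, payroll: 150 + 150 = 300. Balances: checking=1000, payroll=300, emergency=0, brokerage=0
Event 3 (withdraw 50 from brokerage): brokerage: 0 - 50 = -50. Balances: checking=1000, payroll=300, emergency=0, brokerage=-50
Event 4 (deposit 50 to brokerage): brokerage: -50 + 50 = 0. Balances: checking=1000, payroll=300, emergency=0, brokerage=0
Event 5 (transfer 100 payroll -> brokerage): payroll: 300 - 100 = 200, brokerage: 0 + 100 = 100. Balances: checking=1000, payroll=200, emergency=0, brokerage=100

Final balance of checking: 1000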